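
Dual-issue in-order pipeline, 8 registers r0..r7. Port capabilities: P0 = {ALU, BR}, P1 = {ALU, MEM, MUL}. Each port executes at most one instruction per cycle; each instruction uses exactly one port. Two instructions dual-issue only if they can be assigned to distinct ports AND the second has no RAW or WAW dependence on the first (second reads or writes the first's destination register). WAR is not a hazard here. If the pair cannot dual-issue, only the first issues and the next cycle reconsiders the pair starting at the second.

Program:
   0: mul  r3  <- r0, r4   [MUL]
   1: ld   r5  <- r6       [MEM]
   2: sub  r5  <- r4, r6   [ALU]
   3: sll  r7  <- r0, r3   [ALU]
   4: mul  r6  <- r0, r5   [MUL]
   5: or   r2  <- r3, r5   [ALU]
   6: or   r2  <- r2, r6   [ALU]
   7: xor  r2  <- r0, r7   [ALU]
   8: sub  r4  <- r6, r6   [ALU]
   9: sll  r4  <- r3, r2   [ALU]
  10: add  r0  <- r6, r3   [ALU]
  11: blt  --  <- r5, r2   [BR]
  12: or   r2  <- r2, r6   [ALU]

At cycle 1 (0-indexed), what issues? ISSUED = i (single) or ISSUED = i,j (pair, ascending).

ISSUED = 1

[0] i0  mul  -- no-port MUL/MEM
[1] i1  ld  -- WAW r5
[2] i2+i3  sub sll  -- dual
[3] i4+i5  mul or  -- dual
[4] i6  or  -- WAW r2
[5] i7+i8  xor sub  -- dual
[6] i9+i10  sll add  -- dual
[7] i11+i12  blt or  -- dual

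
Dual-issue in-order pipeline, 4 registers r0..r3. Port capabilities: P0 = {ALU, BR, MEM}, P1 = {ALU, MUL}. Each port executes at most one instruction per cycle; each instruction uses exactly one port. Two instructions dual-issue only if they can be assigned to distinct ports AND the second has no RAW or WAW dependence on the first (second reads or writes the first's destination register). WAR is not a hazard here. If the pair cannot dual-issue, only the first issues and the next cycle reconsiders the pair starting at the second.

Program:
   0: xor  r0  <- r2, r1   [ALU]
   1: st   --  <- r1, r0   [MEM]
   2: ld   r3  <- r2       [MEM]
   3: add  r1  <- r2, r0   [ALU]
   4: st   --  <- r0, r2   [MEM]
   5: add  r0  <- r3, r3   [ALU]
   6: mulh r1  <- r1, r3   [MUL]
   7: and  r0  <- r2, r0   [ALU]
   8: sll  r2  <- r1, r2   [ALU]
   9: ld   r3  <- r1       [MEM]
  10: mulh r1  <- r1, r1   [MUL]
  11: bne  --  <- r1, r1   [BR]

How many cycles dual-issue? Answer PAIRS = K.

PAIRS = 4

[0] i0  xor.ALU  -- RAW r0
[1] i1  st.MEM  -- no-port MEM/MEM
[2] i2+i3  ld.MEM add.ALU  -- pair
[3] i4+i5  st.MEM add.ALU  -- pair
[4] i6+i7  mulh.MUL and.ALU  -- pair
[5] i8+i9  sll.ALU ld.MEM  -- pair
[6] i10  mulh.MUL  -- RAW r1
[7] i11  bne.BR  -- tail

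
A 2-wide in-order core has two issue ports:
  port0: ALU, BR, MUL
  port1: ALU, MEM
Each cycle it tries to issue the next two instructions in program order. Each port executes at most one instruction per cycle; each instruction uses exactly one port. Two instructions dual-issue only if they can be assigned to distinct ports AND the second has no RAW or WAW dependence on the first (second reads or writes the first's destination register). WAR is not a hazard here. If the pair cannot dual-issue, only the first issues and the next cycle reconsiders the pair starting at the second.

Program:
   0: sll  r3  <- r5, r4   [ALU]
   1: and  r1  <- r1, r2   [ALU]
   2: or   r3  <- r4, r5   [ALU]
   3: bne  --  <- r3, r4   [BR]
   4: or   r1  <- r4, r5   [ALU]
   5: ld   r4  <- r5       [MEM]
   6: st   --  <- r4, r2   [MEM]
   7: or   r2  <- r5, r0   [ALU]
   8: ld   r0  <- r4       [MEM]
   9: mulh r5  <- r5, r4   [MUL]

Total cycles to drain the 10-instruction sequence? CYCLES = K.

#0 head=0: sll/and i0/i1 2-wide
#1 head=2: or i2 RAW r3
#2 head=3: bne/or i3/i4 2-wide
#3 head=5: ld i5 no-port MEM/MEM
#4 head=6: st/or i6/i7 2-wide
#5 head=8: ld/mulh i8/i9 2-wide

CYCLES = 6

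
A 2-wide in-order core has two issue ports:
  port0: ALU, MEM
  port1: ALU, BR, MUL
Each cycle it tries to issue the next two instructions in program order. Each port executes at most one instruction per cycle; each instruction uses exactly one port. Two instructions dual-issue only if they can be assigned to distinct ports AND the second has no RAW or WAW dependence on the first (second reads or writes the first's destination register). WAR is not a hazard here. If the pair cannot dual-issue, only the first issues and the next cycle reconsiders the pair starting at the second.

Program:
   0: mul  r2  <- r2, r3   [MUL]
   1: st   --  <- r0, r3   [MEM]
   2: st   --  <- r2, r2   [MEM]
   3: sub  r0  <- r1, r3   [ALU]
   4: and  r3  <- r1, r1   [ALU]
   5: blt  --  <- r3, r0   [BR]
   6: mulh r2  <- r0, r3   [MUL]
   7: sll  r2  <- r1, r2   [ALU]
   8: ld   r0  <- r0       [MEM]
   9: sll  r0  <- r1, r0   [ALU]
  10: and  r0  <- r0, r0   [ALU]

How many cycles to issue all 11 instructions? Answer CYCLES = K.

CYCLES = 8

c0: i0/i1 mul.MUL+st.MEM  dual
c1: i2/i3 st.MEM+sub.ALU  dual
c2: i4 and.ALU  RAW r3
c3: i5 blt.BR  no-port BR/MUL
c4: i6 mulh.MUL  RAW+WAW r2
c5: i7/i8 sll.ALU+ld.MEM  dual
c6: i9 sll.ALU  RAW+WAW r0
c7: i10 and.ALU  tail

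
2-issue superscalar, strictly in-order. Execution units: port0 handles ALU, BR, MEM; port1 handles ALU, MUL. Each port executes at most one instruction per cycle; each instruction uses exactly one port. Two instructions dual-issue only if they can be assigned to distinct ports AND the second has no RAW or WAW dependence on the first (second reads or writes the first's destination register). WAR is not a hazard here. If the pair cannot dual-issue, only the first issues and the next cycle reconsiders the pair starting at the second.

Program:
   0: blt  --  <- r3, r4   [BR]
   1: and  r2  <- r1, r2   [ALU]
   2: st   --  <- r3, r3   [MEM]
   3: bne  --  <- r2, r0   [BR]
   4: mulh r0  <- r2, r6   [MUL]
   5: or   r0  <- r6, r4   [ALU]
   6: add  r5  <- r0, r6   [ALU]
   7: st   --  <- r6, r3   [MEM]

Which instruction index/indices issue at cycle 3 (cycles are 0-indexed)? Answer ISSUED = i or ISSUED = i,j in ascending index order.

t=0 i0&i1:blt.BR and.ALU ; dual
t=1 i2:st.MEM ; no-port MEM/BR
t=2 i3&i4:bne.BR mulh.MUL ; dual
t=3 i5:or.ALU ; RAW r0
t=4 i6&i7:add.ALU st.MEM ; dual

ISSUED = 5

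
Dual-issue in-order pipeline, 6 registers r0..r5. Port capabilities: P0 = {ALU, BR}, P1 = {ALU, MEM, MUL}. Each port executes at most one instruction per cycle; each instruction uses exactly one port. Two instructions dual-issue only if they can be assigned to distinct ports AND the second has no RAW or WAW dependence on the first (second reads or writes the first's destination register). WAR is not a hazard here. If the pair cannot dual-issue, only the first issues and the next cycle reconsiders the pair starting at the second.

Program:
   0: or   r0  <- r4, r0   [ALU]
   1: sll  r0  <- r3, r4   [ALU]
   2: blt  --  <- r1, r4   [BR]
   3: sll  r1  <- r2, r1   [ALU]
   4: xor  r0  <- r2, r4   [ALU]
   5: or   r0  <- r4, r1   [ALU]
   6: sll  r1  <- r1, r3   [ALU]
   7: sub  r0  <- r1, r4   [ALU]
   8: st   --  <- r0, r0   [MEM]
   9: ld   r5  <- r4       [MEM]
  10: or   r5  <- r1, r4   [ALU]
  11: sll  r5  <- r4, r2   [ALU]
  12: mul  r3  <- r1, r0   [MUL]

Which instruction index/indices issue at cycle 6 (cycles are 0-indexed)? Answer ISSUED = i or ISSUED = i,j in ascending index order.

ISSUED = 9

[0] i0  or.ALU  -- WAW r0
[1] i1&i2  sll.ALU/blt.BR  -- 2-wide
[2] i3&i4  sll.ALU/xor.ALU  -- 2-wide
[3] i5&i6  or.ALU/sll.ALU  -- 2-wide
[4] i7  sub.ALU  -- RAW r0
[5] i8  st.MEM  -- no-port MEM/MEM
[6] i9  ld.MEM  -- WAW r5
[7] i10  or.ALU  -- WAW r5
[8] i11&i12  sll.ALU/mul.MUL  -- 2-wide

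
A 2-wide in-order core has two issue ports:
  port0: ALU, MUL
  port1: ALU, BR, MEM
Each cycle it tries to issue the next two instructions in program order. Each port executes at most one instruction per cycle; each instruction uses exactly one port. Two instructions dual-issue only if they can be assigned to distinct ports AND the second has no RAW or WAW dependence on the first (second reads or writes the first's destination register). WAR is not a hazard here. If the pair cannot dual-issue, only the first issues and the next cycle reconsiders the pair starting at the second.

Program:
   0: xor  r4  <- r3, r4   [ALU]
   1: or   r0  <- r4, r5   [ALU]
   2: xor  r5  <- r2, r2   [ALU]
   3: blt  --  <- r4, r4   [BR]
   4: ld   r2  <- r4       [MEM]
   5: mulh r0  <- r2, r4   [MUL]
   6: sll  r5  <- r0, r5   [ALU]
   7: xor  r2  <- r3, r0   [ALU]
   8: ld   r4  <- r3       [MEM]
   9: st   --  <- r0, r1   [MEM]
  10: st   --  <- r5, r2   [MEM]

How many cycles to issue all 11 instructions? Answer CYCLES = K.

CYCLES = 9

  cy0 -> i0 (xor) RAW r4
  cy1 -> i1&i2 (or;xor) pair
  cy2 -> i3 (blt) no-port BR/MEM
  cy3 -> i4 (ld) RAW r2
  cy4 -> i5 (mulh) RAW r0
  cy5 -> i6&i7 (sll;xor) pair
  cy6 -> i8 (ld) no-port MEM/MEM
  cy7 -> i9 (st) no-port MEM/MEM
  cy8 -> i10 (st) tail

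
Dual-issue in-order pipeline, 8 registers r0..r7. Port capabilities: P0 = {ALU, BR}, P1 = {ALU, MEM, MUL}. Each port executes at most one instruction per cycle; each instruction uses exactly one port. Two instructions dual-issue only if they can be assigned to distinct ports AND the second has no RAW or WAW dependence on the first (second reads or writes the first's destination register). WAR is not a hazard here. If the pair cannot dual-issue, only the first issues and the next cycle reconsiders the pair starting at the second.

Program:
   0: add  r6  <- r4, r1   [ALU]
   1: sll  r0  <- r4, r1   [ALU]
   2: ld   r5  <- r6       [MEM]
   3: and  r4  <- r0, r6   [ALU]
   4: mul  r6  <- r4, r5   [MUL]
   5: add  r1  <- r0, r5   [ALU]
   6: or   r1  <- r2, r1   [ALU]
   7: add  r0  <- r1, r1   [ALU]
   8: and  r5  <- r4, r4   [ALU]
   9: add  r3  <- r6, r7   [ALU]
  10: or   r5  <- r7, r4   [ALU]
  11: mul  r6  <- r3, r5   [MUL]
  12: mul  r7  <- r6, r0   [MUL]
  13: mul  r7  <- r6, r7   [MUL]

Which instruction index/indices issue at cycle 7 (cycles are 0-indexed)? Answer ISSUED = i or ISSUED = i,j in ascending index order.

[0] i0/i1  add.ALU sll.ALU  -- pair
[1] i2/i3  ld.MEM and.ALU  -- pair
[2] i4/i5  mul.MUL add.ALU  -- pair
[3] i6  or.ALU  -- RAW r1
[4] i7/i8  add.ALU and.ALU  -- pair
[5] i9/i10  add.ALU or.ALU  -- pair
[6] i11  mul.MUL  -- no-port MUL/MUL
[7] i12  mul.MUL  -- no-port MUL/MUL
[8] i13  mul.MUL  -- tail

ISSUED = 12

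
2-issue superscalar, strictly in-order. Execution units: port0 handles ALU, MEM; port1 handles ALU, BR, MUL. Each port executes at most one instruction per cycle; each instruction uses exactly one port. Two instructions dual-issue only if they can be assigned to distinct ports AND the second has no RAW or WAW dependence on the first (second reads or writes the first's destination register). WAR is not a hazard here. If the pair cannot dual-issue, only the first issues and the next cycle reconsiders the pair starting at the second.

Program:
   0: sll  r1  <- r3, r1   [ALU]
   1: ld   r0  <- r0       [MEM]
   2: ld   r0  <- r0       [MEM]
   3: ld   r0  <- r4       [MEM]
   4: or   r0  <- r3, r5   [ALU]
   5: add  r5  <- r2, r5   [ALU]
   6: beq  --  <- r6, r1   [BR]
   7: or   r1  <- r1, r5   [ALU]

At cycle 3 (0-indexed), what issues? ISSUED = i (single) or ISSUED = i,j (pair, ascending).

  cy0 -> i0+i1 (sll/ld) pair
  cy1 -> i2 (ld) no-port MEM/MEM
  cy2 -> i3 (ld) WAW r0
  cy3 -> i4+i5 (or/add) pair
  cy4 -> i6+i7 (beq/or) pair

ISSUED = 4,5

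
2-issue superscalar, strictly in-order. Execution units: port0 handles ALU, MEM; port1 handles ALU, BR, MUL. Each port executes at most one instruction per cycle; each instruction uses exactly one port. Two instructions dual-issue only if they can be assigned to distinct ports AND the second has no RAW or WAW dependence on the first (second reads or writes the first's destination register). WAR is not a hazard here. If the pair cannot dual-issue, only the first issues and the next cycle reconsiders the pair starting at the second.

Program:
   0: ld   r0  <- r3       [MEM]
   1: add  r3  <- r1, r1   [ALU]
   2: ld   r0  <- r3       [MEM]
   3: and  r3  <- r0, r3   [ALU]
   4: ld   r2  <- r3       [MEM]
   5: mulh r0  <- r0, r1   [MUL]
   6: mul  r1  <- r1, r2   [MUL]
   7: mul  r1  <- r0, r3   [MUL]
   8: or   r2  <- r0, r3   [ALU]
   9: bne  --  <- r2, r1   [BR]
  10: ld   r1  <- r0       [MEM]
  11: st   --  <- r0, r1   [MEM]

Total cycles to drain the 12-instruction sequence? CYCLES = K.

#0 head=0: ld/add i0&i1 2-wide
#1 head=2: ld i2 RAW r0
#2 head=3: and i3 RAW r3
#3 head=4: ld/mulh i4&i5 2-wide
#4 head=6: mul i6 no-port MUL/MUL
#5 head=7: mul/or i7&i8 2-wide
#6 head=9: bne/ld i9&i10 2-wide
#7 head=11: st i11 tail

CYCLES = 8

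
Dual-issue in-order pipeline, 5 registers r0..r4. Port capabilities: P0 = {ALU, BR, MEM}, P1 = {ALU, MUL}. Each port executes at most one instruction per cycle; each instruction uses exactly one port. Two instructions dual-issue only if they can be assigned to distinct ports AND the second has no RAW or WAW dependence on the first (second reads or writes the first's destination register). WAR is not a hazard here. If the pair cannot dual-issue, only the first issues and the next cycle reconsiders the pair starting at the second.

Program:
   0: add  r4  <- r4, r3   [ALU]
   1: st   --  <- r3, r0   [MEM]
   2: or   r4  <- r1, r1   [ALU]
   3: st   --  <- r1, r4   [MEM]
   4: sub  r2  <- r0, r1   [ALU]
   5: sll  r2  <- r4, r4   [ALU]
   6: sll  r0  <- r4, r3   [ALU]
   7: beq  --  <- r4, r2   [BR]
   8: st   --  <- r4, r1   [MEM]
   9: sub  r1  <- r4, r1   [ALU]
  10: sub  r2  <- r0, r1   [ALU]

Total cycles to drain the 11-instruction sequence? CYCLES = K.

t=0 i0/i1:add;st ; 2-wide
t=1 i2:or ; RAW r4
t=2 i3/i4:st;sub ; 2-wide
t=3 i5/i6:sll;sll ; 2-wide
t=4 i7:beq ; no-port BR/MEM
t=5 i8/i9:st;sub ; 2-wide
t=6 i10:sub ; tail

CYCLES = 7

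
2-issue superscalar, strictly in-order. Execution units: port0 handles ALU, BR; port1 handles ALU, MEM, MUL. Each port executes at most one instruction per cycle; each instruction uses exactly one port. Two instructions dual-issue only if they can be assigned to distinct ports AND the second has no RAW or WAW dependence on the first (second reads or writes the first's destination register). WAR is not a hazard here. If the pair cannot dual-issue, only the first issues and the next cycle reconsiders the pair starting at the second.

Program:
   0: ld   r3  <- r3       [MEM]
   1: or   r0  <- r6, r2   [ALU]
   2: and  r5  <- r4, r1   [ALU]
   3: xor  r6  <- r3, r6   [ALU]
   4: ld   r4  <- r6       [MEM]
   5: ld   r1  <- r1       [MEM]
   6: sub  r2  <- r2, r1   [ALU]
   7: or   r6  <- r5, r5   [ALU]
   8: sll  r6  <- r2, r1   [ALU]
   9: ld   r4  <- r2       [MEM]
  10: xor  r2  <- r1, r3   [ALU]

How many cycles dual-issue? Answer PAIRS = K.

0. ld.MEM/or.ALU @i0,i1  | pair
1. and.ALU/xor.ALU @i2,i3  | pair
2. ld.MEM @i4  | no-port MEM/MEM
3. ld.MEM @i5  | RAW r1
4. sub.ALU/or.ALU @i6,i7  | pair
5. sll.ALU/ld.MEM @i8,i9  | pair
6. xor.ALU @i10  | tail

PAIRS = 4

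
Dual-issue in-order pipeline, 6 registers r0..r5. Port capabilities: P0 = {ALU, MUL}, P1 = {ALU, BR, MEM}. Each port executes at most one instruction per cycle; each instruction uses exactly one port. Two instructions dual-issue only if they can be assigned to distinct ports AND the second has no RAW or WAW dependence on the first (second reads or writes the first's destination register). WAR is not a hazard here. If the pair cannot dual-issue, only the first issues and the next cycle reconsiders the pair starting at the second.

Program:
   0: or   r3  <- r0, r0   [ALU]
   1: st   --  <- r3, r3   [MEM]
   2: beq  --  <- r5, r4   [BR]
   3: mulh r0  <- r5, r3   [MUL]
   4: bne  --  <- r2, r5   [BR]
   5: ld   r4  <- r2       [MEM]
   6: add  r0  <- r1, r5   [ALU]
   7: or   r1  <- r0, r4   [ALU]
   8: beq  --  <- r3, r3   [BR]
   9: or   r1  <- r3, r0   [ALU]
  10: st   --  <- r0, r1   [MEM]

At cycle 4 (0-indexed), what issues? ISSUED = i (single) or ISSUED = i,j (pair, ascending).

t=0 i0:or ; RAW r3
t=1 i1:st ; no-port MEM/BR
t=2 i2,i3:beq/mulh ; dual
t=3 i4:bne ; no-port BR/MEM
t=4 i5,i6:ld/add ; dual
t=5 i7,i8:or/beq ; dual
t=6 i9:or ; RAW r1
t=7 i10:st ; tail

ISSUED = 5,6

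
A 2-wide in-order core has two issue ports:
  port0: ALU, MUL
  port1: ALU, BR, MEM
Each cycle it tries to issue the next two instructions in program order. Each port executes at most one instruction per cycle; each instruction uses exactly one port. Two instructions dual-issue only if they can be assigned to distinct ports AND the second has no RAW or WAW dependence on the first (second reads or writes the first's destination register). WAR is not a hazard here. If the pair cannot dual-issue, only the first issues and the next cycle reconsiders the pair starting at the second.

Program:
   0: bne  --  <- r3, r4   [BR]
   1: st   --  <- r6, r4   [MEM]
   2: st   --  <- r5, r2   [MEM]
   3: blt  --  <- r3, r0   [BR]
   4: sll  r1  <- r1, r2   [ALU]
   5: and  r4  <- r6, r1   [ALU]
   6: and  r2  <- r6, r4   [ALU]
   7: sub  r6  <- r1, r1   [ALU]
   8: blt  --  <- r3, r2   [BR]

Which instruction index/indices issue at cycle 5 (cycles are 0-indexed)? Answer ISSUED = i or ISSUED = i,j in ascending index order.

t=0 i0:bne.BR ; no-port BR/MEM
t=1 i1:st.MEM ; no-port MEM/MEM
t=2 i2:st.MEM ; no-port MEM/BR
t=3 i3,i4:blt.BR+sll.ALU ; dual
t=4 i5:and.ALU ; RAW r4
t=5 i6,i7:and.ALU+sub.ALU ; dual
t=6 i8:blt.BR ; tail

ISSUED = 6,7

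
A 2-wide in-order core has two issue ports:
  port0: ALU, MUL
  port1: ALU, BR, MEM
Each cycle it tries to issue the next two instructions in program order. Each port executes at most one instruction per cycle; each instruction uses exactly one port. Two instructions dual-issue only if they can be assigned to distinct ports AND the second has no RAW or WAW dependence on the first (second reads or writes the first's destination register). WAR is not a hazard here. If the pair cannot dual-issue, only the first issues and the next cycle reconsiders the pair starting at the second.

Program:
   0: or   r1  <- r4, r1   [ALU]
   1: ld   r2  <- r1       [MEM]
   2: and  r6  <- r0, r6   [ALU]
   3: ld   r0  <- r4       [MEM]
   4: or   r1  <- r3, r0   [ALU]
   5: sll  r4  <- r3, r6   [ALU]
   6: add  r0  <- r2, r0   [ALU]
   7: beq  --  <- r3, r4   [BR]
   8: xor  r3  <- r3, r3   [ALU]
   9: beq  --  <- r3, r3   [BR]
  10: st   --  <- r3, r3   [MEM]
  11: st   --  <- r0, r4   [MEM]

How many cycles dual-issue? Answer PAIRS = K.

#0 head=0: or.ALU i0 RAW r1
#1 head=1: ld.MEM/and.ALU i1+i2 pair
#2 head=3: ld.MEM i3 RAW r0
#3 head=4: or.ALU/sll.ALU i4+i5 pair
#4 head=6: add.ALU/beq.BR i6+i7 pair
#5 head=8: xor.ALU i8 RAW r3
#6 head=9: beq.BR i9 no-port BR/MEM
#7 head=10: st.MEM i10 no-port MEM/MEM
#8 head=11: st.MEM i11 tail

PAIRS = 3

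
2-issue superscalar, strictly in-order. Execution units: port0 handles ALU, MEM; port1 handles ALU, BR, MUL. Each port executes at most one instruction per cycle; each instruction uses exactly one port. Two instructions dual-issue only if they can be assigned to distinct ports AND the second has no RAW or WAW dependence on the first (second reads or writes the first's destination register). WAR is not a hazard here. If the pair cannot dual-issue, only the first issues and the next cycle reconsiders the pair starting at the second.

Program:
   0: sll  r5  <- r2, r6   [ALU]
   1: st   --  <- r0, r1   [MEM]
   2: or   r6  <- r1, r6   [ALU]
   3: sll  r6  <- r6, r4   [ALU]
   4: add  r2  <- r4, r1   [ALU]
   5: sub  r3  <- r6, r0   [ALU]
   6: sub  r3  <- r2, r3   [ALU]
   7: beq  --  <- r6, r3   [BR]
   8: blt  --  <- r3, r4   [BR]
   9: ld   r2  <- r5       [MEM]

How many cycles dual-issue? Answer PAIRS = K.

[0] i0,i1  sll+st  -- dual
[1] i2  or  -- RAW+WAW r6
[2] i3,i4  sll+add  -- dual
[3] i5  sub  -- RAW+WAW r3
[4] i6  sub  -- RAW r3
[5] i7  beq  -- no-port BR/BR
[6] i8,i9  blt+ld  -- dual

PAIRS = 3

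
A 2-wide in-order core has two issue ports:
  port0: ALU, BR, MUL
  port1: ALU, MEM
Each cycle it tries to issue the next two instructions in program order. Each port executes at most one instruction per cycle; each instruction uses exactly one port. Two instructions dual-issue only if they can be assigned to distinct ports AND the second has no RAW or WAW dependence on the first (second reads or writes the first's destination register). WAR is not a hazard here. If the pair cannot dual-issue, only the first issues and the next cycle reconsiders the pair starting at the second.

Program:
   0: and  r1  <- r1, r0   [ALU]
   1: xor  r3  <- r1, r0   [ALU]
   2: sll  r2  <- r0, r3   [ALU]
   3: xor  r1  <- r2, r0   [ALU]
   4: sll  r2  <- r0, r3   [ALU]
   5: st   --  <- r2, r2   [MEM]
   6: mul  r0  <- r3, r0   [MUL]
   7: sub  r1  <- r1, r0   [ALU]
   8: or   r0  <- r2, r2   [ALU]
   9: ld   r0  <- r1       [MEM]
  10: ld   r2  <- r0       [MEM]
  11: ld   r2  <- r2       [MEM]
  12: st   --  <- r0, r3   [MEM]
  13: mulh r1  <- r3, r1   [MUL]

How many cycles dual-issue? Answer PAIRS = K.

PAIRS = 4

[0] i0  and  -- RAW r1
[1] i1  xor  -- RAW r3
[2] i2  sll  -- RAW r2
[3] i3&i4  xor;sll  -- dual
[4] i5&i6  st;mul  -- dual
[5] i7&i8  sub;or  -- dual
[6] i9  ld  -- no-port MEM/MEM
[7] i10  ld  -- no-port MEM/MEM
[8] i11  ld  -- no-port MEM/MEM
[9] i12&i13  st;mulh  -- dual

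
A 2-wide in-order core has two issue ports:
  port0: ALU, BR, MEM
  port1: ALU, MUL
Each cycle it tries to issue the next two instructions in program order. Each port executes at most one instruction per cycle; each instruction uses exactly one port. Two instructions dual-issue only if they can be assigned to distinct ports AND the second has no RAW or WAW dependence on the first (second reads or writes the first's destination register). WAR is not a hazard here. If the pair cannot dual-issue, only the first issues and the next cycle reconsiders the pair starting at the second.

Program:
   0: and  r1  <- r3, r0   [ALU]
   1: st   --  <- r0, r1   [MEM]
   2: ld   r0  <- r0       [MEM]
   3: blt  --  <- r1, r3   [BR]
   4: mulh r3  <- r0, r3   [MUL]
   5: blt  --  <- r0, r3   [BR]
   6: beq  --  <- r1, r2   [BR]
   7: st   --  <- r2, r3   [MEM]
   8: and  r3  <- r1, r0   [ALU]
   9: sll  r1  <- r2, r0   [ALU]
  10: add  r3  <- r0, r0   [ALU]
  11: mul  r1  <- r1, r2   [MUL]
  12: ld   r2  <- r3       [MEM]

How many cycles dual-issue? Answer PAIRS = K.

PAIRS = 4

t=0 i0:and.ALU ; RAW r1
t=1 i1:st.MEM ; no-port MEM/MEM
t=2 i2:ld.MEM ; no-port MEM/BR
t=3 i3,i4:blt.BR mulh.MUL ; dual
t=4 i5:blt.BR ; no-port BR/BR
t=5 i6:beq.BR ; no-port BR/MEM
t=6 i7,i8:st.MEM and.ALU ; dual
t=7 i9,i10:sll.ALU add.ALU ; dual
t=8 i11,i12:mul.MUL ld.MEM ; dual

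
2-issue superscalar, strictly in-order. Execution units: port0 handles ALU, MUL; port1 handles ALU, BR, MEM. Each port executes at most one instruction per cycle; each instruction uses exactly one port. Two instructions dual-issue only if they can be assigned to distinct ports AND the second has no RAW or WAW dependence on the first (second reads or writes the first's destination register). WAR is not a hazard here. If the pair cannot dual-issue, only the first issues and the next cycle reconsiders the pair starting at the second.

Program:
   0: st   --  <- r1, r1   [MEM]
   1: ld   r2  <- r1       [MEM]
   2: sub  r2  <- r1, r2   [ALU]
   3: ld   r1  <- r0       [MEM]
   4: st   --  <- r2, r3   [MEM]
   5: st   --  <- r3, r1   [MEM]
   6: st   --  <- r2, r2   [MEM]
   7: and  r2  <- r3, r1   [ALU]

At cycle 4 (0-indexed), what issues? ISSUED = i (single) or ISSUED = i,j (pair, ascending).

ISSUED = 5

[0] i0  st  -- no-port MEM/MEM
[1] i1  ld  -- RAW+WAW r2
[2] i2/i3  sub/ld  -- pair
[3] i4  st  -- no-port MEM/MEM
[4] i5  st  -- no-port MEM/MEM
[5] i6/i7  st/and  -- pair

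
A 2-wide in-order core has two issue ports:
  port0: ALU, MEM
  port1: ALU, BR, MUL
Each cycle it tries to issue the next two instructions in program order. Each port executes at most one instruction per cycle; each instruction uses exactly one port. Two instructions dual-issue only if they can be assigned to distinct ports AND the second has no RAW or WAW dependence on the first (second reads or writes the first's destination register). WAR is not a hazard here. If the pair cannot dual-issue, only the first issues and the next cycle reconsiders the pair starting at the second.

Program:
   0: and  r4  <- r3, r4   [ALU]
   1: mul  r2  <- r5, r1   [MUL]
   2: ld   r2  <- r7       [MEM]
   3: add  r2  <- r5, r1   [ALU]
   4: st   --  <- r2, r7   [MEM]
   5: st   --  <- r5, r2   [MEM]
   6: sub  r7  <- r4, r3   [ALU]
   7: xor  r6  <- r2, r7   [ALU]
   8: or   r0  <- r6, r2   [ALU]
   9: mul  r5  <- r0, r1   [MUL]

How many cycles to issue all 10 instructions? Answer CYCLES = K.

CYCLES = 8

#0 head=0: and/mul i0/i1 pair
#1 head=2: ld i2 WAW r2
#2 head=3: add i3 RAW r2
#3 head=4: st i4 no-port MEM/MEM
#4 head=5: st/sub i5/i6 pair
#5 head=7: xor i7 RAW r6
#6 head=8: or i8 RAW r0
#7 head=9: mul i9 tail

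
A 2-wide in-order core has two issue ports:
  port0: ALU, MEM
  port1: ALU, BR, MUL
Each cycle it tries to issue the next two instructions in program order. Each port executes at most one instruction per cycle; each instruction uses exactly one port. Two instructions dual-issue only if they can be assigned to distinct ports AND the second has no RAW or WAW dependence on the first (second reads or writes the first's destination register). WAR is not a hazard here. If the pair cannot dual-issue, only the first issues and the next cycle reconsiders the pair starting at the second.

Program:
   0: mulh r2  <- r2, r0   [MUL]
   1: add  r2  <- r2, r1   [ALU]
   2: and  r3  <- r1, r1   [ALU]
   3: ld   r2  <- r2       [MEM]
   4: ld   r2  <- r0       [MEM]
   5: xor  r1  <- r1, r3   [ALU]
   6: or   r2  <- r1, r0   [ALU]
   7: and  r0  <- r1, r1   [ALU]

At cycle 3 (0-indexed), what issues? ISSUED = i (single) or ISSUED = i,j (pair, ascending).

ISSUED = 4,5

#0 head=0: mulh i0 RAW+WAW r2
#1 head=1: add and i1+i2 pair
#2 head=3: ld i3 no-port MEM/MEM
#3 head=4: ld xor i4+i5 pair
#4 head=6: or and i6+i7 pair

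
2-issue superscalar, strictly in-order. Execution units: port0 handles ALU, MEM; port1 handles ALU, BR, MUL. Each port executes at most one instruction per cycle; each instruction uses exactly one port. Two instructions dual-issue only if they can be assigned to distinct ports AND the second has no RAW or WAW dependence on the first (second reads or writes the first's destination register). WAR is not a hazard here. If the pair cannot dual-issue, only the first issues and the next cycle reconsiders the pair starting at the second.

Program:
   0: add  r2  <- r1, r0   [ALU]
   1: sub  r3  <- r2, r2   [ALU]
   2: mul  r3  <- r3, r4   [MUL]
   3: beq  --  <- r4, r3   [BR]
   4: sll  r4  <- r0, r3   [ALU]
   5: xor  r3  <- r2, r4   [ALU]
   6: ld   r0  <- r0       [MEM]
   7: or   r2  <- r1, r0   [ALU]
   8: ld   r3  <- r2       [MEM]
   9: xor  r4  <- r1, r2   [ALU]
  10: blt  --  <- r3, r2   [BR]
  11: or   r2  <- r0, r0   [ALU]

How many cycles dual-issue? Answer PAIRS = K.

t=0 i0:add ; RAW r2
t=1 i1:sub ; RAW+WAW r3
t=2 i2:mul ; no-port MUL/BR
t=3 i3/i4:beq sll ; 2-wide
t=4 i5/i6:xor ld ; 2-wide
t=5 i7:or ; RAW r2
t=6 i8/i9:ld xor ; 2-wide
t=7 i10/i11:blt or ; 2-wide

PAIRS = 4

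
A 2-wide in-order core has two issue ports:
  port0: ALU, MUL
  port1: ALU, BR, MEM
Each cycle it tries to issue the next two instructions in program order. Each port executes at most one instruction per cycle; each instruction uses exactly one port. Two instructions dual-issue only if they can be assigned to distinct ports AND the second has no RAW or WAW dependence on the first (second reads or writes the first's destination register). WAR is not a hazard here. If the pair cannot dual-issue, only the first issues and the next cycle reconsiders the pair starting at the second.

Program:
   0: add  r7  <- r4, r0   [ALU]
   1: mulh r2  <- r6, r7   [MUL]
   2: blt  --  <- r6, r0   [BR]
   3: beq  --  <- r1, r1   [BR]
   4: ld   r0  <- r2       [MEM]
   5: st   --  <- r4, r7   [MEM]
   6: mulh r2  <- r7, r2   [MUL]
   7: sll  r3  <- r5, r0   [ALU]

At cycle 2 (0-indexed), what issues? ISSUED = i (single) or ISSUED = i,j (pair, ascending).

ISSUED = 3

[0] i0  add  -- RAW r7
[1] i1+i2  mulh;blt  -- pair
[2] i3  beq  -- no-port BR/MEM
[3] i4  ld  -- no-port MEM/MEM
[4] i5+i6  st;mulh  -- pair
[5] i7  sll  -- tail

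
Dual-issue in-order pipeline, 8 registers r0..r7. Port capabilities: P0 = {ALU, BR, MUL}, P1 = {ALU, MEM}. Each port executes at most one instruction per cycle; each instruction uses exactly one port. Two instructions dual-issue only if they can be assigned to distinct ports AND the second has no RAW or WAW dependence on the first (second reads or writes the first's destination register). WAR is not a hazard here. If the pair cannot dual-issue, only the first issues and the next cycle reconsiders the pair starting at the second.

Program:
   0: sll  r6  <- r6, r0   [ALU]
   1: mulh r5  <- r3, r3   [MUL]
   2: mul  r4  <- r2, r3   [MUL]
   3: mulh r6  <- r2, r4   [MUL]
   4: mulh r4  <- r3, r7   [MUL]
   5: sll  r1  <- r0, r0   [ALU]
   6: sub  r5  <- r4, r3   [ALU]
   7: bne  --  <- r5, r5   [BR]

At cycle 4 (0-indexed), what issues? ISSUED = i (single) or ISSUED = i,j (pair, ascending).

  cy0 -> i0,i1 (sll;mulh) 2-wide
  cy1 -> i2 (mul) no-port MUL/MUL
  cy2 -> i3 (mulh) no-port MUL/MUL
  cy3 -> i4,i5 (mulh;sll) 2-wide
  cy4 -> i6 (sub) RAW r5
  cy5 -> i7 (bne) tail

ISSUED = 6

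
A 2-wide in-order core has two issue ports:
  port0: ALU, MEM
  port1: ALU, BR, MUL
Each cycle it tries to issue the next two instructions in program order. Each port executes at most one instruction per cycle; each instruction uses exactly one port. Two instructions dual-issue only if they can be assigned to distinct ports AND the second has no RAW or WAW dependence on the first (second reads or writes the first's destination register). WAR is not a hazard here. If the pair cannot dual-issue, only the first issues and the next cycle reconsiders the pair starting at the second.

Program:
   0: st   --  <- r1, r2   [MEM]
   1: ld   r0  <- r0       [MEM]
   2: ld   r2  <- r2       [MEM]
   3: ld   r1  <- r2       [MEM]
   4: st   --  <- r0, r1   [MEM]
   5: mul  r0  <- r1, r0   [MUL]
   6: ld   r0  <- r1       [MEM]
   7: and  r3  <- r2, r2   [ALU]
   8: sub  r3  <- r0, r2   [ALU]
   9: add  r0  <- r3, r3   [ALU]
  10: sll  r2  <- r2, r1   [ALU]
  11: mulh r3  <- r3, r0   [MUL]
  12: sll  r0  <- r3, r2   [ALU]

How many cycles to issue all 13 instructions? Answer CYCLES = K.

c0: i0 st  no-port MEM/MEM
c1: i1 ld  no-port MEM/MEM
c2: i2 ld  no-port MEM/MEM
c3: i3 ld  no-port MEM/MEM
c4: i4&i5 st mul  pair
c5: i6&i7 ld and  pair
c6: i8 sub  RAW r3
c7: i9&i10 add sll  pair
c8: i11 mulh  RAW r3
c9: i12 sll  tail

CYCLES = 10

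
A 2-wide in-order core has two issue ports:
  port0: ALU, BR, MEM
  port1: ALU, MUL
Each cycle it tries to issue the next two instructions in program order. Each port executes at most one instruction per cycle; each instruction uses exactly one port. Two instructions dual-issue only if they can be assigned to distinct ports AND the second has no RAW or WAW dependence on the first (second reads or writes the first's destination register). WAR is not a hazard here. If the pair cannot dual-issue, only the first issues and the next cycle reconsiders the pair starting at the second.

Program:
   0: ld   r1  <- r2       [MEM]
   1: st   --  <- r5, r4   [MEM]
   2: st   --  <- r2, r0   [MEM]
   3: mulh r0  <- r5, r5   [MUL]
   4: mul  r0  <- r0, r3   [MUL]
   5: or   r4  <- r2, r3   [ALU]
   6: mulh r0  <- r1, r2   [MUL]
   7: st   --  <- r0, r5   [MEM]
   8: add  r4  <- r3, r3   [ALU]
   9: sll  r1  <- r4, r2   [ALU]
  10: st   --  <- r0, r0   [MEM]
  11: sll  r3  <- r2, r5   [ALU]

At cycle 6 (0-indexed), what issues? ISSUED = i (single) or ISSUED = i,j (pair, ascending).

ISSUED = 9,10

c0: i0 ld.MEM  no-port MEM/MEM
c1: i1 st.MEM  no-port MEM/MEM
c2: i2&i3 st.MEM/mulh.MUL  dual
c3: i4&i5 mul.MUL/or.ALU  dual
c4: i6 mulh.MUL  RAW r0
c5: i7&i8 st.MEM/add.ALU  dual
c6: i9&i10 sll.ALU/st.MEM  dual
c7: i11 sll.ALU  tail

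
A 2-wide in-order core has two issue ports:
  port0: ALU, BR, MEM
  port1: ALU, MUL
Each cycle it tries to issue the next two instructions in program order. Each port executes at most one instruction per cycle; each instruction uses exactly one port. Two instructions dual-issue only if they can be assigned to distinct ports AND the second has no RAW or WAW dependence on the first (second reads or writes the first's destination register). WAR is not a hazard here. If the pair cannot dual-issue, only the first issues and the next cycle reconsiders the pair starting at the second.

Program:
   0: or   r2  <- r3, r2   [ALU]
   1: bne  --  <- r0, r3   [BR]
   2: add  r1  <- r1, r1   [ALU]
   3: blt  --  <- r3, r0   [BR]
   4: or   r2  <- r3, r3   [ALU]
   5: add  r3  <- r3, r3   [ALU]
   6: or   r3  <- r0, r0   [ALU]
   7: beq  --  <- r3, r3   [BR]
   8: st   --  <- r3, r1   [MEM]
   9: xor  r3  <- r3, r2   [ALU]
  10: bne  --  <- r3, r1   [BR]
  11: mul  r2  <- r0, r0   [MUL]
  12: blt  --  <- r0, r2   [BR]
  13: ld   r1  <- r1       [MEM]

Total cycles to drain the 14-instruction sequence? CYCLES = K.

#0 head=0: or.ALU/bne.BR i0/i1 2-wide
#1 head=2: add.ALU/blt.BR i2/i3 2-wide
#2 head=4: or.ALU/add.ALU i4/i5 2-wide
#3 head=6: or.ALU i6 RAW r3
#4 head=7: beq.BR i7 no-port BR/MEM
#5 head=8: st.MEM/xor.ALU i8/i9 2-wide
#6 head=10: bne.BR/mul.MUL i10/i11 2-wide
#7 head=12: blt.BR i12 no-port BR/MEM
#8 head=13: ld.MEM i13 tail

CYCLES = 9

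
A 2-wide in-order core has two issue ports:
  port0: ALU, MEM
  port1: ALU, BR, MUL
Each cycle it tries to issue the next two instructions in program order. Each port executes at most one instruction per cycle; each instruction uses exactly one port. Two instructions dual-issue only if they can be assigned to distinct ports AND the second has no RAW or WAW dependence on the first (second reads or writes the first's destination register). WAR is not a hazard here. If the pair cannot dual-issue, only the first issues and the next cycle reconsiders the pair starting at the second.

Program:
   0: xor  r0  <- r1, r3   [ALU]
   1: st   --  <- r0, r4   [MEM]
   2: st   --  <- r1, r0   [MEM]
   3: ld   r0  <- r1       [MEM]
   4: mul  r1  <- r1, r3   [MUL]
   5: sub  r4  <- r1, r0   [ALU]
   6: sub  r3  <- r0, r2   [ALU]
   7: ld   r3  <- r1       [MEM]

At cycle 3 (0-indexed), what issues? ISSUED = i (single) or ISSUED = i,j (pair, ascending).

ISSUED = 3,4

#0 head=0: xor i0 RAW r0
#1 head=1: st i1 no-port MEM/MEM
#2 head=2: st i2 no-port MEM/MEM
#3 head=3: ld/mul i3/i4 pair
#4 head=5: sub/sub i5/i6 pair
#5 head=7: ld i7 tail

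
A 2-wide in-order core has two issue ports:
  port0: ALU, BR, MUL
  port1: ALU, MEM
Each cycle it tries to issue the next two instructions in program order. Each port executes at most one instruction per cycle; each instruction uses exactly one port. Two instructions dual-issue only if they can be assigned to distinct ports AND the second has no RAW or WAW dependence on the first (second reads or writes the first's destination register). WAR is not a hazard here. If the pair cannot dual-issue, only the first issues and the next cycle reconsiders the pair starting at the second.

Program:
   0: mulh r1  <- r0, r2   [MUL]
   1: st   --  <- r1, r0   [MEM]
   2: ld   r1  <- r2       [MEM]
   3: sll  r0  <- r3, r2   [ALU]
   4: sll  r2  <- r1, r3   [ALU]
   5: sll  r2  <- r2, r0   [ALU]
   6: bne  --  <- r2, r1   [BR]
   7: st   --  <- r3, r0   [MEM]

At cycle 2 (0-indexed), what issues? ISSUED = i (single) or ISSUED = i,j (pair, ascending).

ISSUED = 2,3

  cy0 -> i0 (mulh) RAW r1
  cy1 -> i1 (st) no-port MEM/MEM
  cy2 -> i2/i3 (ld;sll) pair
  cy3 -> i4 (sll) RAW+WAW r2
  cy4 -> i5 (sll) RAW r2
  cy5 -> i6/i7 (bne;st) pair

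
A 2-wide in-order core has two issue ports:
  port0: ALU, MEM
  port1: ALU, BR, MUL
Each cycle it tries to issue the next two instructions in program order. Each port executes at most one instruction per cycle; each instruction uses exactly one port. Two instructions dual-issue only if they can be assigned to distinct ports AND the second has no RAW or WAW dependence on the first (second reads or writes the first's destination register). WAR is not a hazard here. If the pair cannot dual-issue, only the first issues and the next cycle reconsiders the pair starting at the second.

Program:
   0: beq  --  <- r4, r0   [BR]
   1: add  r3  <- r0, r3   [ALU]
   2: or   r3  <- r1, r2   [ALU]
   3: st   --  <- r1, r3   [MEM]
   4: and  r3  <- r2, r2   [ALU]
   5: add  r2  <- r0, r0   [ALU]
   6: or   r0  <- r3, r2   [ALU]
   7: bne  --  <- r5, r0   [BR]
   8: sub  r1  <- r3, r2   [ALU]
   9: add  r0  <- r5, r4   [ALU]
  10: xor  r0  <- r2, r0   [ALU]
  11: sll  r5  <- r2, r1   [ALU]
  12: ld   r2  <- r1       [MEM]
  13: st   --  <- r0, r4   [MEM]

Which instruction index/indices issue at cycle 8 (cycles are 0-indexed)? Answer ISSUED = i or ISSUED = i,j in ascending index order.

ISSUED = 12

  cy0 -> i0,i1 (beq.BR+add.ALU) 2-wide
  cy1 -> i2 (or.ALU) RAW r3
  cy2 -> i3,i4 (st.MEM+and.ALU) 2-wide
  cy3 -> i5 (add.ALU) RAW r2
  cy4 -> i6 (or.ALU) RAW r0
  cy5 -> i7,i8 (bne.BR+sub.ALU) 2-wide
  cy6 -> i9 (add.ALU) RAW+WAW r0
  cy7 -> i10,i11 (xor.ALU+sll.ALU) 2-wide
  cy8 -> i12 (ld.MEM) no-port MEM/MEM
  cy9 -> i13 (st.MEM) tail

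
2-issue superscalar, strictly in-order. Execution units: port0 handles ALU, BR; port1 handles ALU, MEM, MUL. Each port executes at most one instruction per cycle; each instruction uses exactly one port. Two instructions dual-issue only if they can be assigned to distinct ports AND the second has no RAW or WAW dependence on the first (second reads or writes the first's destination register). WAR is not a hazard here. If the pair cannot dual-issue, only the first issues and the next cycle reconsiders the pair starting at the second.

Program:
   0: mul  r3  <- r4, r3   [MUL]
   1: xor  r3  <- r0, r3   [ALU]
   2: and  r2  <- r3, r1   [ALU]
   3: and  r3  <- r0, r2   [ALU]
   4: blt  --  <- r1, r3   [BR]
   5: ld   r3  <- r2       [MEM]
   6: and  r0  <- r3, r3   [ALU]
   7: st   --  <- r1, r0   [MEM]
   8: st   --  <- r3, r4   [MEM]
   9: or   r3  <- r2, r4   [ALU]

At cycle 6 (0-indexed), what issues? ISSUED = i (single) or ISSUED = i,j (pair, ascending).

[0] i0  mul.MUL  -- RAW+WAW r3
[1] i1  xor.ALU  -- RAW r3
[2] i2  and.ALU  -- RAW r2
[3] i3  and.ALU  -- RAW r3
[4] i4,i5  blt.BR ld.MEM  -- pair
[5] i6  and.ALU  -- RAW r0
[6] i7  st.MEM  -- no-port MEM/MEM
[7] i8,i9  st.MEM or.ALU  -- pair

ISSUED = 7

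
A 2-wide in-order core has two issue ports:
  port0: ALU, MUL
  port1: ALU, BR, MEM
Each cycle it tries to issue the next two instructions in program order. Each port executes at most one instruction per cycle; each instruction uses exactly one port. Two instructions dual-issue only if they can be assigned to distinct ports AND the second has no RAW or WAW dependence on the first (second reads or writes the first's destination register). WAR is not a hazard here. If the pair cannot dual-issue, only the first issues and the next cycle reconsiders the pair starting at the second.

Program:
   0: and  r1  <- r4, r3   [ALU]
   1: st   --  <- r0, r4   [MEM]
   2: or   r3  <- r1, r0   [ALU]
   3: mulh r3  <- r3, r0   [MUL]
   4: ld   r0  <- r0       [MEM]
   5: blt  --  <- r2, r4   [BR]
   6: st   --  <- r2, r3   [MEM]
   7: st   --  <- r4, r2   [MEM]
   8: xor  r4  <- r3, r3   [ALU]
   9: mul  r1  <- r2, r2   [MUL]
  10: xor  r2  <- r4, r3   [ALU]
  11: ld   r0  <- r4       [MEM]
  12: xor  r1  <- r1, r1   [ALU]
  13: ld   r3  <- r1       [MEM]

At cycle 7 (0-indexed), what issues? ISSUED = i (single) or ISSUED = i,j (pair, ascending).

ISSUED = 11,12

  cy0 -> i0/i1 (and.ALU st.MEM) 2-wide
  cy1 -> i2 (or.ALU) RAW+WAW r3
  cy2 -> i3/i4 (mulh.MUL ld.MEM) 2-wide
  cy3 -> i5 (blt.BR) no-port BR/MEM
  cy4 -> i6 (st.MEM) no-port MEM/MEM
  cy5 -> i7/i8 (st.MEM xor.ALU) 2-wide
  cy6 -> i9/i10 (mul.MUL xor.ALU) 2-wide
  cy7 -> i11/i12 (ld.MEM xor.ALU) 2-wide
  cy8 -> i13 (ld.MEM) tail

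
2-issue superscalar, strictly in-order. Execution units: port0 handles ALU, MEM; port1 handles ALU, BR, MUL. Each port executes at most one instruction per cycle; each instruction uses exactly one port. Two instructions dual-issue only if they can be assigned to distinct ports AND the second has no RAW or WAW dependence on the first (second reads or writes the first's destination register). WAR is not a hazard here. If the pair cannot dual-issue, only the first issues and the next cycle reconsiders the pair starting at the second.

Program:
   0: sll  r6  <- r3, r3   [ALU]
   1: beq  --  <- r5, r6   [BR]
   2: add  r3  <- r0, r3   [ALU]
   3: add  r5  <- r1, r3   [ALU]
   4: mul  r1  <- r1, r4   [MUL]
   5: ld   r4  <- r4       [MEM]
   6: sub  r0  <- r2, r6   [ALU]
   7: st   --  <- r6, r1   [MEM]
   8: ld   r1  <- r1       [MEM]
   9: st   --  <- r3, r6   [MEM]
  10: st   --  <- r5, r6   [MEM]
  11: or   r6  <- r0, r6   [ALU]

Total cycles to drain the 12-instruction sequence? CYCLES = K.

  cy0 -> i0 (sll.ALU) RAW r6
  cy1 -> i1+i2 (beq.BR+add.ALU) 2-wide
  cy2 -> i3+i4 (add.ALU+mul.MUL) 2-wide
  cy3 -> i5+i6 (ld.MEM+sub.ALU) 2-wide
  cy4 -> i7 (st.MEM) no-port MEM/MEM
  cy5 -> i8 (ld.MEM) no-port MEM/MEM
  cy6 -> i9 (st.MEM) no-port MEM/MEM
  cy7 -> i10+i11 (st.MEM+or.ALU) 2-wide

CYCLES = 8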